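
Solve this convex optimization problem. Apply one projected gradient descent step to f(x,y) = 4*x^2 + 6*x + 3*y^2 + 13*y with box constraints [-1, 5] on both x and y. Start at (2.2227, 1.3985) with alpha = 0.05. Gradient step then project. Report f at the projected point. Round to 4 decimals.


Step 1: Compute gradient at (2.2227, 1.3985).
grad_x = 2*4*2.2227 + 6 = 23.7816
grad_y = 2*3*1.3985 + 13 = 21.391
Step 2: Gradient step.
x_raw = 2.2227 - 0.05*23.7816 = 1.0336
y_raw = 1.3985 - 0.05*21.391 = 0.329
Step 3: Project onto [-1, 5].
x_proj = clip(1.0336) = 1.0336
y_proj = clip(0.329) = 0.329
Step 4: Evaluate f.
f(1.0336, 0.329) = 15.0762


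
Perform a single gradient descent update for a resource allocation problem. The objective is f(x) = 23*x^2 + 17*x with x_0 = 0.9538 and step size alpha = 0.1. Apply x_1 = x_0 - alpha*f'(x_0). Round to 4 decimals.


We compute the gradient at x_0 and apply the update.
f'(x) = 46*x + 17
f'(0.9538) = 46*0.9538 + 17 = 60.8748
x_1 = 0.9538 - 0.1*60.8748 = -5.1337


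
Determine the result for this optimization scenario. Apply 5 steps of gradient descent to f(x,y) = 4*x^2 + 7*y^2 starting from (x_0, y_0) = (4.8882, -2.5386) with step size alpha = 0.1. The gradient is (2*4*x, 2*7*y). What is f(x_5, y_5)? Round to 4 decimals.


Gradient descent on f(x,y) = 4*x^2 + 7*y^2.
Starting point: (4.8882, -2.5386), alpha = 0.1
Step 1: grad_x = 2*4*4.8882 = 39.1056, grad_y = 2*7*-2.5386 = -35.5404
  x_1 = 4.8882 - 0.1*39.1056 = 0.9776
  y_1 = -2.5386 - 0.1*-35.5404 = 1.0154
Step 2: grad_x = 2*4*0.9776 = 7.8211, grad_y = 2*7*1.0154 = 14.2162
  x_2 = 0.9776 - 0.1*7.8211 = 0.1955
  y_2 = 1.0154 - 0.1*14.2162 = -0.4062
Step 3: grad_x = 2*4*0.1955 = 1.5642, grad_y = 2*7*-0.4062 = -5.6865
  x_3 = 0.1955 - 0.1*1.5642 = 0.0391
  y_3 = -0.4062 - 0.1*-5.6865 = 0.1625
Step 4: grad_x = 2*4*0.0391 = 0.3128, grad_y = 2*7*0.1625 = 2.2746
  x_4 = 0.0391 - 0.1*0.3128 = 0.0078
  y_4 = 0.1625 - 0.1*2.2746 = -0.065
Step 5: grad_x = 2*4*0.0078 = 0.0626, grad_y = 2*7*-0.065 = -0.9098
  x_5 = 0.0078 - 0.1*0.0626 = 0.0016
  y_5 = -0.065 - 0.1*-0.9098 = 0.026
f(0.0016, 0.026) = 4*0.0016^2 + 7*0.026^2 = 0.0047


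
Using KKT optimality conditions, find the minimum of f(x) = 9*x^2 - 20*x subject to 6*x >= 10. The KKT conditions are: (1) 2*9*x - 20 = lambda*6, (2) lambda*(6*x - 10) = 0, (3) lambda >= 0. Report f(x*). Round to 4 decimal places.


Step 1: Try lambda = 0 (constraint inactive).
x_unc = 20/(2*9) = 1.1111
Check: 6*1.1111 = 6.6666 < 10 -- violated!
Step 2: Constraint must be active: 6*x = 10
x* = 10/6 = 5/3 = 1.6667 (rounded; the exact value 5/3 is used below)
lambda = (2*9*(5/3) - 20)/6 = 1.6667
Step 3: Compute optimal value.
f(x*) = 9*(5/3)^2 - 20*(5/3) = -8.3333


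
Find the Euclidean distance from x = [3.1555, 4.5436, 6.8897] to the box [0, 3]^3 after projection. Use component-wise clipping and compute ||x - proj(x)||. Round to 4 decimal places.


Project each component onto [0, 3].
clip(3.1555) = 3.0, clip(4.5436) = 3.0, clip(6.8897) = 3.0
Projection = [3.0, 3.0, 3.0]
Squared diffs: [0.0242, 2.3827, 15.1298]
Distance = sqrt(17.5367) = 4.1877


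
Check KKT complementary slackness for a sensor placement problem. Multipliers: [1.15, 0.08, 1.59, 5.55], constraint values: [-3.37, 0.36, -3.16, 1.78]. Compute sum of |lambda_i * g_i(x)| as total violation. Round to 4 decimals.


KKT complementary slackness check:
lambda_1 * g_1 = 1.15 * -3.37 = -3.8755
lambda_2 * g_2 = 0.08 * 0.36 = 0.0288
lambda_3 * g_3 = 1.59 * -3.16 = -5.0244
lambda_4 * g_4 = 5.55 * 1.78 = 9.879
Total violation = 3.8755 + 0.0288 + 5.0244 + 9.879 = 18.8077


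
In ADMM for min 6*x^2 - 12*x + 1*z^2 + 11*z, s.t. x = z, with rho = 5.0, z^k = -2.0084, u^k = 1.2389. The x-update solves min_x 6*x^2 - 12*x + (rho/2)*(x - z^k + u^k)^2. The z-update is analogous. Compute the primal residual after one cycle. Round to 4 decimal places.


ADMM iteration with rho = 5.0, z^k = -2.0084, u^k = 1.2389
Step 1: x-update.
Minimize 6*x^2 - 12*x + (5.0/2)*(x + 2.0084 + 1.2389)^2
FOC: (2*6 + 5.0)*x = 12 + 5.0*(-2.0084 - 1.2389)
x^{k+1} = -0.2492
Step 2: z-update.
Minimize 1*z^2 + 11*z + (5.0/2)*(-0.2492 - z + 1.2389)^2
FOC: (2*1 + 5.0)*z = -11 + 5.0*(-0.2492 + 1.2389)
z^{k+1} = -0.8645
Step 3: u-update.
u^{k+1} = 1.2389 - 0.2492 + 0.8645 = 1.8542
Step 4: Primal residual = |-0.2492 + 0.8645| = 0.6153


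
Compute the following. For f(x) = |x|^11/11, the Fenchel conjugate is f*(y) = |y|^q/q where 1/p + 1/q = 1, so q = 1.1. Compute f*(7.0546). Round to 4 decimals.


The conjugate exponent q satisfies 1/p + 1/q = 1.
p = 11, so q = 11/(11 - 1) = 1.1
|y|^q = 7.0546^1.1 = 8.5767
f*(7.0546) = 8.5767 / 1.1 = 7.797


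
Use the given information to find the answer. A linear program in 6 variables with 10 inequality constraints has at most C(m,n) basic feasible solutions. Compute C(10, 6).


Each vertex corresponds to some choice of n active constraints out of m, so the number of vertices is at most C(m, n) = m! / (n!(m-n)!).
m = 10, n = 6
Numerator: 10 * 9 * 8 * 7 * 6 * 5
Denominator: 6! = 720
C(10, 6) = 210


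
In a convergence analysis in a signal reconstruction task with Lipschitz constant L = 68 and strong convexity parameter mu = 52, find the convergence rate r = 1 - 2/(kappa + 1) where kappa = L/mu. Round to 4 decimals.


Step 1: Compute the condition number.
kappa = L/mu = 68/52 = 1.3077
Step 2: Compute the convergence rate.
r = 1 - 2/(kappa + 1) = 1 - 2*mu/(L + mu) = (L - mu)/(L + mu) = 16/120 = 0.1333


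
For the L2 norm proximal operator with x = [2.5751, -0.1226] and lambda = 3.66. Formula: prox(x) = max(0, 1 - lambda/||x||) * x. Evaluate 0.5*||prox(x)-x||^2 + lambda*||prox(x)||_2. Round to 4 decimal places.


Step 1: Compute ||x||.
||x|| = 2.578
Step 2: Compute scaling factor.
scale = max(0, 1 - 3.66/2.578) = 0.0
Step 3: prox(x) = [0.0, -0.0]
||prox(x)|| = 0.0
Step 4: Proximal objective.
0.5*||prox-x||^2 = 3.3231
lambda*||prox|| = 0.0
Total = 3.3231


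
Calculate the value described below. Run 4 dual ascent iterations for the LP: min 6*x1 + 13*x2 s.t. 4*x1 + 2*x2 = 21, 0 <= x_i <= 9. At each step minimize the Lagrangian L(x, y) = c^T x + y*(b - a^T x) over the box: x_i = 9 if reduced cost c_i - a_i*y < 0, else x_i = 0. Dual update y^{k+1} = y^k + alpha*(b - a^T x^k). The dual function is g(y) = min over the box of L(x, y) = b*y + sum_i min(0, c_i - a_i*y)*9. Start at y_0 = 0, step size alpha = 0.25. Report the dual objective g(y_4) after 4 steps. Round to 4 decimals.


Dual ascent for LP: min 6*x1 + 13*x2, 4*x1 + 2*x2 = 21, 0 <= x_i <= 9
Step 1: y^k = 0.0, reduced costs: (6.0, 13.0)
  x^k = (0.0, 0.0), subgradient = b - a^T x = 21.0
  y^{k+1} = 0.0 + 0.25*21.0 = 5.25
Step 2: y^k = 5.25, reduced costs: (-15.0, 2.5)
  x^k = (9.0, 0.0), subgradient = b - a^T x = -15.0
  y^{k+1} = 5.25 + 0.25*-15.0 = 1.5
Step 3: y^k = 1.5, reduced costs: (0.0, 10.0)
  x^k = (0.0, 0.0), subgradient = b - a^T x = 21.0
  y^{k+1} = 1.5 + 0.25*21.0 = 6.75
Step 4: y^k = 6.75, reduced costs: (-21.0, -0.5)
  x^k = (9.0, 9.0), subgradient = b - a^T x = -33.0
  y^{k+1} = 6.75 + 0.25*-33.0 = -1.5
Dual objective at y_4 = -1.5: reduced costs (12.0, 16.0), box minimizer x = (0.0, 0.0)
g(y_4) = b*y + (c1 - a1*y)*x1 + (c2 - a2*y)*x2 = 21*(-1.5) + 12.0*0.0 + 16.0*0.0 = -31.5 + 0.0 + 0.0 = -31.5


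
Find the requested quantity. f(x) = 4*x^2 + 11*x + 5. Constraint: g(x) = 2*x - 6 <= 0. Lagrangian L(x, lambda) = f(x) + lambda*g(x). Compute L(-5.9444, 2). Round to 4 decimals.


Step 1: Evaluate f(x).
f(-5.9444) = 4*(-5.9444)^2 + 11*(-5.9444) + 5 = 80.9552
Step 2: Evaluate g(x).
g(-5.9444) = 2*-5.9444 - 6 = -17.8888
Step 3: Compute Lagrangian.
L = 80.9552 + 2*-17.8888 = 45.1776


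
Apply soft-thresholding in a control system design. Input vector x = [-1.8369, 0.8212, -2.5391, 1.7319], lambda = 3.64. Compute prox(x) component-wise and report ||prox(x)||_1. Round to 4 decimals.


Soft-thresholding with lambda = 3.64:
prox(-1.8369) = sign(-1.8369)*max(|-1.8369| - 3.64, 0) = 0.0
prox(0.8212) = sign(0.8212)*max(|0.8212| - 3.64, 0) = 0.0
prox(-2.5391) = sign(-2.5391)*max(|-2.5391| - 3.64, 0) = 0.0
prox(1.7319) = sign(1.7319)*max(|1.7319| - 3.64, 0) = 0.0
prox(x) = [0.0, 0.0, 0.0, 0.0]
||prox(x)||_1 = 0.0 + 0.0 + 0.0 + 0.0 = 0.0


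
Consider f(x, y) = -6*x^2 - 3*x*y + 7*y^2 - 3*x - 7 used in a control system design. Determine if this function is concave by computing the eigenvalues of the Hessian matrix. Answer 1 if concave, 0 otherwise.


The Hessian of f(x,y) = -6*x^2 - 3*x*y + 7*y^2 - 3*x - 7 is:
H = [[-12, -3], [-3, 14]]
Trace = -12 + 14 = 2
Determinant = -12*14 - (-3)^2 = -177
Discriminant = (2)^2 - 4*-177 = 712.0
Eigenvalues: lambda_1 = -12.3417, lambda_2 = 14.3417
The function is not concave.

0


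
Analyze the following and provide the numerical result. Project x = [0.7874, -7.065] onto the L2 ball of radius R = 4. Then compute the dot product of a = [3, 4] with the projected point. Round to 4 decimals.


Step 1: Compute ||x|| (intermediates to 6 decimals).
||x|| = sqrt(0.7874^2 + (-7.065)^2) = 7.108743
Step 2: Project.
Since ||x|| > R, scale = R/||x|| = 4/7.108743 = 0.562687, proj(x) = scale * x
proj(x) = [0.44306, -3.975384]
Step 3: Dot product.
a^T * proj(x) = 3*0.44306 + 4*(-3.975384) = -14.5724


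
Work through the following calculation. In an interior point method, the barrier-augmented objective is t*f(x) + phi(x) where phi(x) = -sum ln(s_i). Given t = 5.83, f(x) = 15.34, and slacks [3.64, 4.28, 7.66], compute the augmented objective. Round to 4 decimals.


Step 1: Compute log-barrier.
ln values: [1.292, 1.454, 2.036]
phi = -(1.292 + 1.454 + 2.036) = -4.7819
Step 2: Compute augmented objective.
t*f(x) = 5.83*15.34 = 89.4322
Total = 89.4322 - 4.7819 = 84.6503


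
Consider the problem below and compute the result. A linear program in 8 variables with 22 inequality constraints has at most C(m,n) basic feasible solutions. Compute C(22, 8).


Each vertex corresponds to some choice of n active constraints out of m, so the number of vertices is at most C(m, n) = m! / (n!(m-n)!).
m = 22, n = 8
Numerator: 22 * 21 * 20 * 19 * 18 * 17 * 16 * 15
Denominator: 8! = 40320
C(22, 8) = 319770


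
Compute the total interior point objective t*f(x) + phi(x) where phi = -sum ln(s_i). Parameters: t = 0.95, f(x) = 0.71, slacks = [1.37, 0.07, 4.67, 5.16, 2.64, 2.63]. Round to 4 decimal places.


Step 1: Compute log-barrier.
ln values: [0.3148, -2.6593, 1.5412, 1.6409, 0.9708, 0.967]
phi = -(0.3148 - 2.6593 + 1.5412 + 1.6409 + 0.9708 + 0.967) = -2.7754
Step 2: Compute augmented objective.
t*f(x) = 0.95*0.71 = 0.6745
Total = 0.6745 - 2.7754 = -2.1009


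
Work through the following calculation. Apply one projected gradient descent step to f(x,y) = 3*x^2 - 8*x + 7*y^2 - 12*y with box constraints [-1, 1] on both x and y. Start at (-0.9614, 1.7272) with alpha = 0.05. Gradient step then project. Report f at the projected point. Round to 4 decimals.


Step 1: Compute gradient at (-0.9614, 1.7272).
grad_x = 2*3*-0.9614 - 8 = -13.7684
grad_y = 2*7*1.7272 - 12 = 12.1808
Step 2: Gradient step.
x_raw = -0.9614 - 0.05*-13.7684 = -0.273
y_raw = 1.7272 - 0.05*12.1808 = 1.1182
Step 3: Project onto [-1, 1].
x_proj = clip(-0.273) = -0.273
y_proj = clip(1.1182) = 1.0
Step 4: Evaluate f.
f(-0.273, 1.0) = -2.5926


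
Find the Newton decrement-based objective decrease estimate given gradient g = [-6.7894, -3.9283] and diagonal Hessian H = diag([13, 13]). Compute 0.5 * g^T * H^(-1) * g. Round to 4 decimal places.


Step 1: H is diagonal, so H^(-1) * g = [-0.5223, -0.3022].
Step 2: g^T H^(-1) g = sum_i g_i^2 / H_ii
  = (-6.7894)^2/13 + (-3.9283)^2/13
  = 3.5458 + 1.187 = 4.7329
Step 3: Objective decrease = 0.5 * g^T H^(-1) g = 2.3664


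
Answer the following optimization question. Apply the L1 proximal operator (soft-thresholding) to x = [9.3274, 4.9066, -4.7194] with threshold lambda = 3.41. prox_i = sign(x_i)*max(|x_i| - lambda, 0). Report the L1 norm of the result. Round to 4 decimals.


Soft-thresholding with lambda = 3.41:
prox(9.3274) = sign(9.3274)*max(|9.3274| - 3.41, 0) = 5.9174
prox(4.9066) = sign(4.9066)*max(|4.9066| - 3.41, 0) = 1.4966
prox(-4.7194) = sign(-4.7194)*max(|-4.7194| - 3.41, 0) = -1.3094
prox(x) = [5.9174, 1.4966, -1.3094]
||prox(x)||_1 = 5.9174 + 1.4966 + 1.3094 = 8.7234


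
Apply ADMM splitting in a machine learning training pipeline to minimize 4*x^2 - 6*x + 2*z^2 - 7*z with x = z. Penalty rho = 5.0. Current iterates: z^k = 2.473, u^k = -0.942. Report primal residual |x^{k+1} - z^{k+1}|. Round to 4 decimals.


ADMM iteration with rho = 5.0, z^k = 2.473, u^k = -0.942
Step 1: x-update.
Minimize 4*x^2 - 6*x + (5.0/2)*(x - 2.473 - 0.942)^2
FOC: (2*4 + 5.0)*x = 6 + 5.0*(2.473 + 0.942)
x^{k+1} = 1.775
Step 2: z-update.
Minimize 2*z^2 - 7*z + (5.0/2)*(1.775 - z - 0.942)^2
FOC: (2*2 + 5.0)*z = 7 + 5.0*(1.775 - 0.942)
z^{k+1} = 1.2406
Step 3: u-update.
u^{k+1} = -0.942 + 1.775 - 1.2406 = -0.4076
Step 4: Primal residual = |1.775 - 1.2406| = 0.5344


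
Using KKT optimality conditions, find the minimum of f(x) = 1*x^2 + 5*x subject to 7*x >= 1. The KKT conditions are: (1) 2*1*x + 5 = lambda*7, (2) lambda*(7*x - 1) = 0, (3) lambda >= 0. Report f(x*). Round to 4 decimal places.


Step 1: Try lambda = 0 (constraint inactive).
x_unc = -5/(2*1) = -2.5
Check: 7*-2.5 = -17.5 < 1 -- violated!
Step 2: Constraint must be active: 7*x = 1
x* = 1/7 = 0.1429 (rounded; the exact value 1/7 is used below)
lambda = (2*1*(1/7) + 5)/7 = 0.7551
Step 3: Compute optimal value.
f(x*) = 1*(1/7)^2 + 5*(1/7) = 0.7347


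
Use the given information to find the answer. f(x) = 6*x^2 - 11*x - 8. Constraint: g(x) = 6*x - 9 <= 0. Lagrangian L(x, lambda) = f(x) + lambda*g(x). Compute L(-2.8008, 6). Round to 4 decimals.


Step 1: Evaluate f(x).
f(-2.8008) = 6*(-2.8008)^2 - 11*(-2.8008) - 8 = 69.8757
Step 2: Evaluate g(x).
g(-2.8008) = 6*-2.8008 - 9 = -25.8048
Step 3: Compute Lagrangian.
L = 69.8757 + 6*-25.8048 = -84.9531


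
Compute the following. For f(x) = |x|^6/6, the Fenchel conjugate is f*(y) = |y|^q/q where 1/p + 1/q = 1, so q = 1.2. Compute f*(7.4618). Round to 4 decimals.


The conjugate exponent q satisfies 1/p + 1/q = 1.
p = 6, so q = 6/(6 - 1) = 1.2
|y|^q = 7.4618^1.2 = 11.1535
f*(7.4618) = 11.1535 / 1.2 = 9.2946


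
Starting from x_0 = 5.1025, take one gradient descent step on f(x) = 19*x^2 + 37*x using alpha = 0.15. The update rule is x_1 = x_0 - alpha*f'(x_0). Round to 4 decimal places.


We compute the gradient at x_0 and apply the update.
f'(x) = 38*x + 37
f'(5.1025) = 38*5.1025 + 37 = 230.895
x_1 = 5.1025 - 0.15*230.895 = -29.5318


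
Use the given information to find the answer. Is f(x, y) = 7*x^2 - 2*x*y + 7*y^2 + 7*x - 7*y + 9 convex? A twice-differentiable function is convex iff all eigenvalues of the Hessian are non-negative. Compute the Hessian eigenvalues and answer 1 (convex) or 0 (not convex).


The Hessian of f(x,y) = 7*x^2 - 2*x*y + 7*y^2 + 7*x - 7*y + 9 is:
H = [[14, -2], [-2, 14]]
Trace = 14 + 14 = 28
Determinant = 14*14 - (-2)^2 = 192
Discriminant = (28)^2 - 4*192 = 16.0
Eigenvalues: lambda_1 = 12.0, lambda_2 = 16.0
The function is convex.

1


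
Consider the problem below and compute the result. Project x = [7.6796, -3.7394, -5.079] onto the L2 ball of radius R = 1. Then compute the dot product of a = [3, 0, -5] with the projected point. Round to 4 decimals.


Step 1: Compute ||x|| (intermediates to 6 decimals).
||x|| = sqrt(7.6796^2 + (-3.7394)^2 + (-5.079)^2) = 9.937586
Step 2: Project.
Since ||x|| > R, scale = R/||x|| = 1/9.937586 = 0.100628, proj(x) = scale * x
proj(x) = [0.772783, -0.376288, -0.51109]
Step 3: Dot product.
a^T * proj(x) = 3*0.772783 + 0*(-0.376288) - 5*(-0.51109) = 4.8738


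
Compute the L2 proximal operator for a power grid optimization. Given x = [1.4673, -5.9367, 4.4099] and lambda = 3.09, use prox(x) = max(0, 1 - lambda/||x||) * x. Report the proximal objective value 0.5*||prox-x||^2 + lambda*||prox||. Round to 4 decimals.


Step 1: Compute ||x||.
||x|| = 7.5395
Step 2: Compute scaling factor.
scale = max(0, 1 - 3.09/7.5395) = 0.5902
Step 3: prox(x) = [0.8659, -3.5036, 2.6025]
||prox(x)|| = 4.4495
Step 4: Proximal objective.
0.5*||prox-x||^2 = 4.7741
lambda*||prox|| = 13.749
Total = 18.5231


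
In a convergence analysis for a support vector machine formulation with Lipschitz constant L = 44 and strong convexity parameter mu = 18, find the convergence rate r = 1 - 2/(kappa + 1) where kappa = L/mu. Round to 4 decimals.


Step 1: Compute the condition number.
kappa = L/mu = 44/18 = 2.4444
Step 2: Compute the convergence rate.
r = 1 - 2/(kappa + 1) = 1 - 2*mu/(L + mu) = (L - mu)/(L + mu) = 26/62 = 0.4194


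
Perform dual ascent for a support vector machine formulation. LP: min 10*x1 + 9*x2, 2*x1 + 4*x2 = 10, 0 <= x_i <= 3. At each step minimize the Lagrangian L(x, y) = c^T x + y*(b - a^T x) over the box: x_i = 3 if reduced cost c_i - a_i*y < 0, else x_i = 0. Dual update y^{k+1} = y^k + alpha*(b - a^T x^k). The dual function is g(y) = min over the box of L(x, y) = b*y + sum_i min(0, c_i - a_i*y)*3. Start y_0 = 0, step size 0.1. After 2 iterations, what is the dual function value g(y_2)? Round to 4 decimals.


Dual ascent for LP: min 10*x1 + 9*x2, 2*x1 + 4*x2 = 10, 0 <= x_i <= 3
Step 1: y^k = 0.0, reduced costs: (10.0, 9.0)
  x^k = (0.0, 0.0), subgradient = b - a^T x = 10.0
  y^{k+1} = 0.0 + 0.1*10.0 = 1.0
Step 2: y^k = 1.0, reduced costs: (8.0, 5.0)
  x^k = (0.0, 0.0), subgradient = b - a^T x = 10.0
  y^{k+1} = 1.0 + 0.1*10.0 = 2.0
Dual objective at y_2 = 2.0: reduced costs (6.0, 1.0), box minimizer x = (0.0, 0.0)
g(y_2) = b*y + (c1 - a1*y)*x1 + (c2 - a2*y)*x2 = 10*2.0 + 6.0*0.0 + 1.0*0.0 = 20.0 + 0.0 + 0.0 = 20.0


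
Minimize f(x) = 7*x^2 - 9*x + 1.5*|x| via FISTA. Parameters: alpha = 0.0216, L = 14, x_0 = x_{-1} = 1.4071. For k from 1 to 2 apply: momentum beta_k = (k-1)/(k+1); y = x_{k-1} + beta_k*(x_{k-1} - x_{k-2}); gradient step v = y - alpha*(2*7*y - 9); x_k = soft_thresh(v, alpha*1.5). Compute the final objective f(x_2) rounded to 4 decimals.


FISTA on f(x) = 7*x^2 - 9*x + 1.5*|x|
L = 14, alpha = 0.0216
Iteration 1: beta = 0.0, y = 1.4071 + 0.0*(1.4071 - 1.4071) = 1.4071
  grad(y) = 10.6994, v = y - alpha*grad = 1.176
  prox(v) = soft_thresh(1.176, 0.0324) = 1.1436
Iteration 2: beta = 0.3333, y = 1.1436 + 0.3333*(1.1436 - 1.4071) = 1.0558
  grad(y) = 5.7806, v = y - alpha*grad = 0.9309
  prox(v) = soft_thresh(0.9309, 0.0324) = 0.8985
f(x_2) = 7*0.8985^2 - 9*0.8985 + 1.5*|0.8985| = -1.0877


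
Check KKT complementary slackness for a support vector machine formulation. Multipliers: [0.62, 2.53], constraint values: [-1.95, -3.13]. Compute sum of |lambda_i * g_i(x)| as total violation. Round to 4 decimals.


KKT complementary slackness check:
lambda_1 * g_1 = 0.62 * -1.95 = -1.209
lambda_2 * g_2 = 2.53 * -3.13 = -7.9189
Total violation = 1.209 + 7.9189 = 9.1279


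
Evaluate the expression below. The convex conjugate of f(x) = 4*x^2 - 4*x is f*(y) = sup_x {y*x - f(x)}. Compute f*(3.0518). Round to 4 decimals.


f*(y) = sup_x {y*x - a*x^2 - b*x} = sup_x {(y-b)*x - a*x^2}
FOC: (y - b) - 2a*x = 0 => x* = (y - b)/(2a)
x* = (3.0518 + 4)/(2*4) = 0.8815
f*(3.0518) = (y-b)^2/(4a) = (3.0518 + 4)^2/(4*4)
= 49.7279/16 = 3.108


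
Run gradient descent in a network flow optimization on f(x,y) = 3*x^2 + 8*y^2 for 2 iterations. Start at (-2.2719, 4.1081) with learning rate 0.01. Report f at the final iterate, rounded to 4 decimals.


Gradient descent on f(x,y) = 3*x^2 + 8*y^2.
Starting point: (-2.2719, 4.1081), alpha = 0.01
Step 1: grad_x = 2*3*-2.2719 = -13.6314, grad_y = 2*8*4.1081 = 65.7296
  x_1 = -2.2719 - 0.01*-13.6314 = -2.1356
  y_1 = 4.1081 - 0.01*65.7296 = 3.4508
Step 2: grad_x = 2*3*-2.1356 = -12.8135, grad_y = 2*8*3.4508 = 55.2129
  x_2 = -2.1356 - 0.01*-12.8135 = -2.0075
  y_2 = 3.4508 - 0.01*55.2129 = 2.8987
f(-2.0075, 2.8987) = 3*(-2.0075)^2 + 8*2.8987^2 = 79.3081


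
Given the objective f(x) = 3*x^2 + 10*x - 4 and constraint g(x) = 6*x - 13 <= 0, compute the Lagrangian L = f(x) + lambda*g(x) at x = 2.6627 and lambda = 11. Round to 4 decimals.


Step 1: Evaluate f(x).
f(2.6627) = 3*2.6627^2 + 10*2.6627 - 4 = 43.8969
Step 2: Evaluate g(x).
g(2.6627) = 6*2.6627 - 13 = 2.9762
Step 3: Compute Lagrangian.
L = 43.8969 + 11*2.9762 = 76.6351


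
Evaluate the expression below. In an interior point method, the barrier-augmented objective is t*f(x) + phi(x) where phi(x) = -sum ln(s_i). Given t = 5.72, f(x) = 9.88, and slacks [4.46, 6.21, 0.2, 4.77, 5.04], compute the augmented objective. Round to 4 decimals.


Step 1: Compute log-barrier.
ln values: [1.4951, 1.8262, -1.6094, 1.5623, 1.6174]
phi = -(1.4951 + 1.8262 - 1.6094 + 1.5623 + 1.6174) = -4.8916
Step 2: Compute augmented objective.
t*f(x) = 5.72*9.88 = 56.5136
Total = 56.5136 - 4.8916 = 51.622


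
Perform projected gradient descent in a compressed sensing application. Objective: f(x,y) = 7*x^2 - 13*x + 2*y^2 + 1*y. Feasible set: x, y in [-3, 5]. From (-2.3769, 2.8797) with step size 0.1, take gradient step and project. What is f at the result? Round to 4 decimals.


Step 1: Compute gradient at (-2.3769, 2.8797).
grad_x = 2*7*-2.3769 - 13 = -46.2766
grad_y = 2*2*2.8797 + 1 = 12.5188
Step 2: Gradient step.
x_raw = -2.3769 - 0.1*-46.2766 = 2.2508
y_raw = 2.8797 - 0.1*12.5188 = 1.6278
Step 3: Project onto [-3, 5].
x_proj = clip(2.2508) = 2.2508
y_proj = clip(1.6278) = 1.6278
Step 4: Evaluate f.
f(2.2508, 1.6278) = 13.129


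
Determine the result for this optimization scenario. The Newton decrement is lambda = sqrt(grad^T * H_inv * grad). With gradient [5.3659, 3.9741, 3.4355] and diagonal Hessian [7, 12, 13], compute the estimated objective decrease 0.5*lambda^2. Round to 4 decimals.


Step 1: H is diagonal, so H^(-1) * g = [0.7666, 0.3312, 0.2643].
Step 2: g^T H^(-1) g = sum_i g_i^2 / H_ii
  = (5.3659)^2/7 + (3.9741)^2/12 + (3.4355)^2/13
  = 4.1133 + 1.3161 + 0.9079 = 6.3373
Step 3: Objective decrease = 0.5 * g^T H^(-1) g = 3.1686


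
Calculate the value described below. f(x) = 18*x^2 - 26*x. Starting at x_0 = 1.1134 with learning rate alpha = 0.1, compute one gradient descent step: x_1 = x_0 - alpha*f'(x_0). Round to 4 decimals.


We compute the gradient at x_0 and apply the update.
f'(x) = 36*x - 26
f'(1.1134) = 36*1.1134 - 26 = 14.0824
x_1 = 1.1134 - 0.1*14.0824 = -0.2948


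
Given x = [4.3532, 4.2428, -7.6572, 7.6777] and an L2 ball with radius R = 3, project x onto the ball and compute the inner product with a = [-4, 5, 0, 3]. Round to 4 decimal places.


Step 1: Compute ||x|| (intermediates to 6 decimals).
||x|| = sqrt(4.3532^2 + 4.2428^2 + (-7.6572)^2 + 7.6777^2) = 12.43107
Step 2: Project.
Since ||x|| > R, scale = R/||x|| = 3/12.43107 = 0.241331, proj(x) = scale * x
proj(x) = [1.050562, 1.023919, -1.84792, 1.852867]
Step 3: Dot product.
a^T * proj(x) = -4*1.050562 + 5*1.023919 + 0*(-1.84792) + 3*1.852867 = 6.4759


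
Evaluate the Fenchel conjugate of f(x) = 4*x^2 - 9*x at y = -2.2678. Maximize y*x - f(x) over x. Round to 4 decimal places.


f*(y) = sup_x {y*x - a*x^2 - b*x} = sup_x {(y-b)*x - a*x^2}
FOC: (y - b) - 2a*x = 0 => x* = (y - b)/(2a)
x* = (-2.2678 + 9)/(2*4) = 0.8415
f*(-2.2678) = (y-b)^2/(4a) = (-2.2678 + 9)^2/(4*4)
= 45.3225/16 = 2.8327


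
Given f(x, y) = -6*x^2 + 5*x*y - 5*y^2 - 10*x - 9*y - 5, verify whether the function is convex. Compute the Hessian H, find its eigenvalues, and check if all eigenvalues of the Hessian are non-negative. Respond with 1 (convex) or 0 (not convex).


The Hessian of f(x,y) = -6*x^2 + 5*x*y - 5*y^2 - 10*x - 9*y - 5 is:
H = [[-12, 5], [5, -10]]
Trace = -12 - 10 = -22
Determinant = -12*-10 - (5)^2 = 95
Discriminant = (-22)^2 - 4*95 = 104.0
Eigenvalues: lambda_1 = -16.099, lambda_2 = -5.901
The function is not convex.

0


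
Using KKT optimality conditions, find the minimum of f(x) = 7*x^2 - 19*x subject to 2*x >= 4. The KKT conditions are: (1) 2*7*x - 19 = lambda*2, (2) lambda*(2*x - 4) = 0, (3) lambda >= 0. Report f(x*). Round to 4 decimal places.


Step 1: Try lambda = 0 (constraint inactive).
x_unc = 19/(2*7) = 1.3571
Check: 2*1.3571 = 2.7142 < 4 -- violated!
Step 2: Constraint must be active: 2*x = 4
x* = 4/2 = 2.0
lambda = (2*7*2.0 - 19)/2 = 4.5
Step 3: Compute optimal value.
f(x*) = 7*2.0^2 - 19*2.0 = -10.0


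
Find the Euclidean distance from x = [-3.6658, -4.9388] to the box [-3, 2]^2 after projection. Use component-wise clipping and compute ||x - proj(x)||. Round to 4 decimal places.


Project each component onto [-3, 2].
clip(-3.6658) = -3.0, clip(-4.9388) = -3.0
Projection = [-3.0, -3.0]
Squared diffs: [0.4433, 3.7589]
Distance = sqrt(4.2022) = 2.0499


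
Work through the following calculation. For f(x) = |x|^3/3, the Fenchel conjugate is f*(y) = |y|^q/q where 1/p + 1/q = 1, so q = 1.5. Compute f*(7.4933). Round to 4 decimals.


The conjugate exponent q satisfies 1/p + 1/q = 1.
p = 3, so q = 3/(3 - 1) = 1.5
|y|^q = 7.4933^1.5 = 20.5121
f*(7.4933) = 20.5121 / 1.5 = 13.6747


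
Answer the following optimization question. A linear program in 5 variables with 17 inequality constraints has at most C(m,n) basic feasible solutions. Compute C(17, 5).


Each vertex corresponds to some choice of n active constraints out of m, so the number of vertices is at most C(m, n) = m! / (n!(m-n)!).
m = 17, n = 5
Numerator: 17 * 16 * 15 * 14 * 13
Denominator: 5! = 120
C(17, 5) = 6188


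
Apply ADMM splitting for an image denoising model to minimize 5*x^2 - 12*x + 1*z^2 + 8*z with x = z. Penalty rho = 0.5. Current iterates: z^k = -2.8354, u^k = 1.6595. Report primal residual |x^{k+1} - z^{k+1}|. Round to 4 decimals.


ADMM iteration with rho = 0.5, z^k = -2.8354, u^k = 1.6595
Step 1: x-update.
Minimize 5*x^2 - 12*x + (0.5/2)*(x + 2.8354 + 1.6595)^2
FOC: (2*5 + 0.5)*x = 12 + 0.5*(-2.8354 - 1.6595)
x^{k+1} = 0.9288
Step 2: z-update.
Minimize 1*z^2 + 8*z + (0.5/2)*(0.9288 - z + 1.6595)^2
FOC: (2*1 + 0.5)*z = -8 + 0.5*(0.9288 + 1.6595)
z^{k+1} = -2.6823
Step 3: u-update.
u^{k+1} = 1.6595 + 0.9288 + 2.6823 = 5.2707
Step 4: Primal residual = |0.9288 + 2.6823| = 3.6112


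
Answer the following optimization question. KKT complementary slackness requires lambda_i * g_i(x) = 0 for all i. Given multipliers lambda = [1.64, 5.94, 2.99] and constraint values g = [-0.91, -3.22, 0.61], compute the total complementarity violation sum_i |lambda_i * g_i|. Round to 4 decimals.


KKT complementary slackness check:
lambda_1 * g_1 = 1.64 * -0.91 = -1.4924
lambda_2 * g_2 = 5.94 * -3.22 = -19.1268
lambda_3 * g_3 = 2.99 * 0.61 = 1.8239
Total violation = 1.4924 + 19.1268 + 1.8239 = 22.4431


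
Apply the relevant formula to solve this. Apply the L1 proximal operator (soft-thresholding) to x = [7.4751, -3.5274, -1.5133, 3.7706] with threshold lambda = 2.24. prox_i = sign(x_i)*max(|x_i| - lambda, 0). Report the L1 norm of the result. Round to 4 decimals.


Soft-thresholding with lambda = 2.24:
prox(7.4751) = sign(7.4751)*max(|7.4751| - 2.24, 0) = 5.2351
prox(-3.5274) = sign(-3.5274)*max(|-3.5274| - 2.24, 0) = -1.2874
prox(-1.5133) = sign(-1.5133)*max(|-1.5133| - 2.24, 0) = 0.0
prox(3.7706) = sign(3.7706)*max(|3.7706| - 2.24, 0) = 1.5306
prox(x) = [5.2351, -1.2874, 0.0, 1.5306]
||prox(x)||_1 = 5.2351 + 1.2874 + 0.0 + 1.5306 = 8.0531


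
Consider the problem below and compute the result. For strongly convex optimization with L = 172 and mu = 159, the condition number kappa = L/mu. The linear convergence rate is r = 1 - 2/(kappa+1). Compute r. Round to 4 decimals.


Step 1: Compute the condition number.
kappa = L/mu = 172/159 = 1.0818
Step 2: Compute the convergence rate.
r = 1 - 2/(kappa + 1) = 1 - 2*mu/(L + mu) = (L - mu)/(L + mu) = 13/331 = 0.0393


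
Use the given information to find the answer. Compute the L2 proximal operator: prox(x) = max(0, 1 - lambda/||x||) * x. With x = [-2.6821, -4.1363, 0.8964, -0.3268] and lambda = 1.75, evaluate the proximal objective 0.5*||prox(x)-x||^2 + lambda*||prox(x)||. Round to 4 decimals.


Step 1: Compute ||x||.
||x|| = 5.0213
Step 2: Compute scaling factor.
scale = max(0, 1 - 1.75/5.0213) = 0.6515
Step 3: prox(x) = [-1.7473, -2.6947, 0.584, -0.2129]
||prox(x)|| = 3.2713
Step 4: Proximal objective.
0.5*||prox-x||^2 = 1.5313
lambda*||prox|| = 5.7248
Total = 7.2559


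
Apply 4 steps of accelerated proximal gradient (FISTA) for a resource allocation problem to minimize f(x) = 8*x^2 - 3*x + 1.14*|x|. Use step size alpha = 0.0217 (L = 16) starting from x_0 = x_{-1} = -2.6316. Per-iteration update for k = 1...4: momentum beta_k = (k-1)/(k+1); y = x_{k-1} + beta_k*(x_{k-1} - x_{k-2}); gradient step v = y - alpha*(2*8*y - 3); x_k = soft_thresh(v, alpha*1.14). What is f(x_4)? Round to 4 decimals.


FISTA on f(x) = 8*x^2 - 3*x + 1.14*|x|
L = 16, alpha = 0.0217
Iteration 1: beta = 0.0, y = -2.6316 + 0.0*(-2.6316 + 2.6316) = -2.6316
  grad(y) = -45.1056, v = y - alpha*grad = -1.6528
  prox(v) = soft_thresh(-1.6528, 0.0247) = -1.6281
Iteration 2: beta = 0.3333, y = -1.6281 + 0.3333*(-1.6281 + 2.6316) = -1.2936
  grad(y) = -23.697, v = y - alpha*grad = -0.7793
  prox(v) = soft_thresh(-0.7793, 0.0247) = -0.7546
Iteration 3: beta = 0.5, y = -0.7546 + 0.5*(-0.7546 + 1.6281) = -0.3179
  grad(y) = -8.0858, v = y - alpha*grad = -0.1424
  prox(v) = soft_thresh(-0.1424, 0.0247) = -0.1177
Iteration 4: beta = 0.6, y = -0.1177 + 0.6*(-0.1177 + 0.7546) = 0.2645
  grad(y) = 1.232, v = y - alpha*grad = 0.2378
  prox(v) = soft_thresh(0.2378, 0.0247) = 0.213
f(x_4) = 8*0.213^2 - 3*0.213 + 1.14*|0.213| = -0.0332


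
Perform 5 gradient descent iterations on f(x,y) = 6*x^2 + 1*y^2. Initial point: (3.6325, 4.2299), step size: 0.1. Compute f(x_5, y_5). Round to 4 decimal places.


Gradient descent on f(x,y) = 6*x^2 + 1*y^2.
Starting point: (3.6325, 4.2299), alpha = 0.1
Step 1: grad_x = 2*6*3.6325 = 43.59, grad_y = 2*1*4.2299 = 8.4598
  x_1 = 3.6325 - 0.1*43.59 = -0.7265
  y_1 = 4.2299 - 0.1*8.4598 = 3.3839
Step 2: grad_x = 2*6*-0.7265 = -8.718, grad_y = 2*1*3.3839 = 6.7678
  x_2 = -0.7265 - 0.1*-8.718 = 0.1453
  y_2 = 3.3839 - 0.1*6.7678 = 2.7071
Step 3: grad_x = 2*6*0.1453 = 1.7436, grad_y = 2*1*2.7071 = 5.4143
  x_3 = 0.1453 - 0.1*1.7436 = -0.0291
  y_3 = 2.7071 - 0.1*5.4143 = 2.1657
Step 4: grad_x = 2*6*-0.0291 = -0.3487, grad_y = 2*1*2.1657 = 4.3314
  x_4 = -0.0291 - 0.1*-0.3487 = 0.0058
  y_4 = 2.1657 - 0.1*4.3314 = 1.7326
Step 5: grad_x = 2*6*0.0058 = 0.0697, grad_y = 2*1*1.7326 = 3.4651
  x_5 = 0.0058 - 0.1*0.0697 = -0.0012
  y_5 = 1.7326 - 0.1*3.4651 = 1.3861
f(-0.0012, 1.3861) = 6*(-0.0012)^2 + 1*1.3861^2 = 1.9212


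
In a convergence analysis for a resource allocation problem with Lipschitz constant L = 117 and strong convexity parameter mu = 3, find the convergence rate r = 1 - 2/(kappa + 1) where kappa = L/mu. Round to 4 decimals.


Step 1: Compute the condition number.
kappa = L/mu = 117/3 = 39.0
Step 2: Compute the convergence rate.
r = 1 - 2/(kappa + 1) = 1 - 2*mu/(L + mu) = (L - mu)/(L + mu) = 114/120 = 0.95


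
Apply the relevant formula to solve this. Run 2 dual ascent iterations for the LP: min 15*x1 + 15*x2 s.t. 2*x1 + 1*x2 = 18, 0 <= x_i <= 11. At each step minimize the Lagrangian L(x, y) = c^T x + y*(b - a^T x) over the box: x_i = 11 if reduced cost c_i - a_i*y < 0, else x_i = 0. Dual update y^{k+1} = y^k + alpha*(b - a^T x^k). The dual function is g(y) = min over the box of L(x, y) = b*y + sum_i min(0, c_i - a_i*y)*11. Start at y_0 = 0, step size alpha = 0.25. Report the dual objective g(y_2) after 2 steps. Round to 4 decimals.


Dual ascent for LP: min 15*x1 + 15*x2, 2*x1 + 1*x2 = 18, 0 <= x_i <= 11
Step 1: y^k = 0.0, reduced costs: (15.0, 15.0)
  x^k = (0.0, 0.0), subgradient = b - a^T x = 18.0
  y^{k+1} = 0.0 + 0.25*18.0 = 4.5
Step 2: y^k = 4.5, reduced costs: (6.0, 10.5)
  x^k = (0.0, 0.0), subgradient = b - a^T x = 18.0
  y^{k+1} = 4.5 + 0.25*18.0 = 9.0
Dual objective at y_2 = 9.0: reduced costs (-3.0, 6.0), box minimizer x = (11.0, 0.0)
g(y_2) = b*y + (c1 - a1*y)*x1 + (c2 - a2*y)*x2 = 18*9.0 + (-3.0)*11.0 + 6.0*0.0 = 162.0 - 33.0 + 0.0 = 129.0


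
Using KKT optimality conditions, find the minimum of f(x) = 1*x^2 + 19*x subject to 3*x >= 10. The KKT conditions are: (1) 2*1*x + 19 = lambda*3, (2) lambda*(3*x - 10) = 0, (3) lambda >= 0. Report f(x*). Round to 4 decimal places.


Step 1: Try lambda = 0 (constraint inactive).
x_unc = -19/(2*1) = -9.5
Check: 3*-9.5 = -28.5 < 10 -- violated!
Step 2: Constraint must be active: 3*x = 10
x* = 10/3 = 3.3333 (rounded; the exact value 10/3 is used below)
lambda = (2*1*(10/3) + 19)/3 = 8.5556
Step 3: Compute optimal value.
f(x*) = 1*(10/3)^2 + 19*(10/3) = 74.4444


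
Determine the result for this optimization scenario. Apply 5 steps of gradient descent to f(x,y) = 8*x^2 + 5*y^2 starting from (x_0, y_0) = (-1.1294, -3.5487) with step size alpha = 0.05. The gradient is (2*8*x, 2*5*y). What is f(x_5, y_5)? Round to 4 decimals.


Gradient descent on f(x,y) = 8*x^2 + 5*y^2.
Starting point: (-1.1294, -3.5487), alpha = 0.05
Step 1: grad_x = 2*8*-1.1294 = -18.0704, grad_y = 2*5*-3.5487 = -35.487
  x_1 = -1.1294 - 0.05*-18.0704 = -0.2259
  y_1 = -3.5487 - 0.05*-35.487 = -1.7744
Step 2: grad_x = 2*8*-0.2259 = -3.6141, grad_y = 2*5*-1.7744 = -17.7435
  x_2 = -0.2259 - 0.05*-3.6141 = -0.0452
  y_2 = -1.7744 - 0.05*-17.7435 = -0.8872
Step 3: grad_x = 2*8*-0.0452 = -0.7228, grad_y = 2*5*-0.8872 = -8.8718
  x_3 = -0.0452 - 0.05*-0.7228 = -0.009
  y_3 = -0.8872 - 0.05*-8.8718 = -0.4436
Step 4: grad_x = 2*8*-0.009 = -0.1446, grad_y = 2*5*-0.4436 = -4.4359
  x_4 = -0.009 - 0.05*-0.1446 = -0.0018
  y_4 = -0.4436 - 0.05*-4.4359 = -0.2218
Step 5: grad_x = 2*8*-0.0018 = -0.0289, grad_y = 2*5*-0.2218 = -2.2179
  x_5 = -0.0018 - 0.05*-0.0289 = -0.0004
  y_5 = -0.2218 - 0.05*-2.2179 = -0.1109
f(-0.0004, -0.1109) = 8*(-0.0004)^2 + 5*(-0.1109)^2 = 0.0615


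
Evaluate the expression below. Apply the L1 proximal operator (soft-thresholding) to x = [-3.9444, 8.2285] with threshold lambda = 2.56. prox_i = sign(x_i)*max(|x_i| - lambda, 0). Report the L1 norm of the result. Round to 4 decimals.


Soft-thresholding with lambda = 2.56:
prox(-3.9444) = sign(-3.9444)*max(|-3.9444| - 2.56, 0) = -1.3844
prox(8.2285) = sign(8.2285)*max(|8.2285| - 2.56, 0) = 5.6685
prox(x) = [-1.3844, 5.6685]
||prox(x)||_1 = 1.3844 + 5.6685 = 7.0529


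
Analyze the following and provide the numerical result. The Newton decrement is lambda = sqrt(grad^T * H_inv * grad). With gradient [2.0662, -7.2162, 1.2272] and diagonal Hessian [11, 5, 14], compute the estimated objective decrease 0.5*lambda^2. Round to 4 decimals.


Step 1: H is diagonal, so H^(-1) * g = [0.1878, -1.4432, 0.0877].
Step 2: g^T H^(-1) g = sum_i g_i^2 / H_ii
  = (2.0662)^2/11 + (-7.2162)^2/5 + (1.2272)^2/14
  = 0.3881 + 10.4147 + 0.1076 = 10.9104
Step 3: Objective decrease = 0.5 * g^T H^(-1) g = 5.4552


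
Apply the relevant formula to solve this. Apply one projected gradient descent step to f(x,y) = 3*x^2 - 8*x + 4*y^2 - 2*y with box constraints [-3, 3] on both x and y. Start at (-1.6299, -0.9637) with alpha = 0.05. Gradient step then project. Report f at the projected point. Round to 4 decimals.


Step 1: Compute gradient at (-1.6299, -0.9637).
grad_x = 2*3*-1.6299 - 8 = -17.7794
grad_y = 2*4*-0.9637 - 2 = -9.7096
Step 2: Gradient step.
x_raw = -1.6299 - 0.05*-17.7794 = -0.7409
y_raw = -0.9637 - 0.05*-9.7096 = -0.4782
Step 3: Project onto [-3, 3].
x_proj = clip(-0.7409) = -0.7409
y_proj = clip(-0.4782) = -0.4782
Step 4: Evaluate f.
f(-0.7409, -0.4782) = 9.4456


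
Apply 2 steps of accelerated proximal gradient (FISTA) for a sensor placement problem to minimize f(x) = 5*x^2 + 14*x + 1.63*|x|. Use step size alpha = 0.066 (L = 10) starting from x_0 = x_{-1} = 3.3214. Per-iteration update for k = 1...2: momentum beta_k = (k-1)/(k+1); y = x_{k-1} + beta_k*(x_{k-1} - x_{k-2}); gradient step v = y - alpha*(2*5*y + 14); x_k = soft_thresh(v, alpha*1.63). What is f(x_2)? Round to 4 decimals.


FISTA on f(x) = 5*x^2 + 14*x + 1.63*|x|
L = 10, alpha = 0.066
Iteration 1: beta = 0.0, y = 3.3214 + 0.0*(3.3214 - 3.3214) = 3.3214
  grad(y) = 47.214, v = y - alpha*grad = 0.2053
  prox(v) = soft_thresh(0.2053, 0.1076) = 0.0977
Iteration 2: beta = 0.3333, y = 0.0977 + 0.3333*(0.0977 - 3.3214) = -0.9769
  grad(y) = 4.2313, v = y - alpha*grad = -1.2561
  prox(v) = soft_thresh(-1.2561, 0.1076) = -1.1486
f(x_2) = 5*(-1.1486)^2 + 14*(-1.1486) + 1.63*|-1.1486| = -7.6117


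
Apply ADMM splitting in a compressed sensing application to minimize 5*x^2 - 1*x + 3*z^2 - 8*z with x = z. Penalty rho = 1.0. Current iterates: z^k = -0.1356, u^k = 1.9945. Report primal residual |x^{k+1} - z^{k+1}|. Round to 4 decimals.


ADMM iteration with rho = 1.0, z^k = -0.1356, u^k = 1.9945
Step 1: x-update.
Minimize 5*x^2 - 1*x + (1.0/2)*(x + 0.1356 + 1.9945)^2
FOC: (2*5 + 1.0)*x = 1 + 1.0*(-0.1356 - 1.9945)
x^{k+1} = -0.1027
Step 2: z-update.
Minimize 3*z^2 - 8*z + (1.0/2)*(-0.1027 - z + 1.9945)^2
FOC: (2*3 + 1.0)*z = 8 + 1.0*(-0.1027 + 1.9945)
z^{k+1} = 1.4131
Step 3: u-update.
u^{k+1} = 1.9945 - 0.1027 - 1.4131 = 0.4787
Step 4: Primal residual = |-0.1027 - 1.4131| = 1.5158


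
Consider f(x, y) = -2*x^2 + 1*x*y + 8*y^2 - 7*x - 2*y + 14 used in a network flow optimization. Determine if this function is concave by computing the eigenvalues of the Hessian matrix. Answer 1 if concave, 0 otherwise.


The Hessian of f(x,y) = -2*x^2 + 1*x*y + 8*y^2 - 7*x - 2*y + 14 is:
H = [[-4, 1], [1, 16]]
Trace = -4 + 16 = 12
Determinant = -4*16 - (1)^2 = -65
Discriminant = (12)^2 - 4*-65 = 404.0
Eigenvalues: lambda_1 = -4.0499, lambda_2 = 16.0499
The function is not concave.

0


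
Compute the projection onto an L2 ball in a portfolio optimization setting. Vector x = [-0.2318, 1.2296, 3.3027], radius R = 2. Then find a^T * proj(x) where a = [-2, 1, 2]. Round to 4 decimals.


Step 1: Compute ||x|| (intermediates to 6 decimals).
||x|| = sqrt((-0.2318)^2 + 1.2296^2 + 3.3027^2) = 3.531781
Step 2: Project.
Since ||x|| > R, scale = R/||x|| = 2/3.531781 = 0.566287, proj(x) = scale * x
proj(x) = [-0.131265, 0.696306, 1.870276]
Step 3: Dot product.
a^T * proj(x) = -2*(-0.131265) + 1*0.696306 + 2*1.870276 = 4.6994


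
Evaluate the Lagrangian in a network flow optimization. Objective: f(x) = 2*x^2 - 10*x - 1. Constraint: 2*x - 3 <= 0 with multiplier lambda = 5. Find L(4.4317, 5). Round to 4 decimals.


Step 1: Evaluate f(x).
f(4.4317) = 2*4.4317^2 - 10*4.4317 - 1 = -6.0371
Step 2: Evaluate g(x).
g(4.4317) = 2*4.4317 - 3 = 5.8634
Step 3: Compute Lagrangian.
L = -6.0371 + 5*5.8634 = 23.2799


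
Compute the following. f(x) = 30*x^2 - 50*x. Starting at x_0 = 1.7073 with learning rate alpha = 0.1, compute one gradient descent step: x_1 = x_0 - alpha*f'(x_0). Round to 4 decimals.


We compute the gradient at x_0 and apply the update.
f'(x) = 60*x - 50
f'(1.7073) = 60*1.7073 - 50 = 52.438
x_1 = 1.7073 - 0.1*52.438 = -3.5365


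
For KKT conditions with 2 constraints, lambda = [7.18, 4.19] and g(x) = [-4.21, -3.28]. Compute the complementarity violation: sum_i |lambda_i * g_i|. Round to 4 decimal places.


KKT complementary slackness check:
lambda_1 * g_1 = 7.18 * -4.21 = -30.2278
lambda_2 * g_2 = 4.19 * -3.28 = -13.7432
Total violation = 30.2278 + 13.7432 = 43.971


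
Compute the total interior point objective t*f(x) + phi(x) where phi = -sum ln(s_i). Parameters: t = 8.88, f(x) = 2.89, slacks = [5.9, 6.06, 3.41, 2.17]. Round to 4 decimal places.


Step 1: Compute log-barrier.
ln values: [1.775, 1.8017, 1.2267, 0.7747]
phi = -(1.775 + 1.8017 + 1.2267 + 0.7747) = -5.5781
Step 2: Compute augmented objective.
t*f(x) = 8.88*2.89 = 25.6632
Total = 25.6632 - 5.5781 = 20.0851


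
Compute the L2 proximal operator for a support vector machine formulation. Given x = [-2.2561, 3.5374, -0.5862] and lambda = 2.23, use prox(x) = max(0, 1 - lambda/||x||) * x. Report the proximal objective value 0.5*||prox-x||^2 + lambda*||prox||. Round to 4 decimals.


Step 1: Compute ||x||.
||x|| = 4.2364
Step 2: Compute scaling factor.
scale = max(0, 1 - 2.23/4.2364) = 0.4736
Step 3: prox(x) = [-1.0685, 1.6753, -0.2776]
||prox(x)|| = 2.0064
Step 4: Proximal objective.
0.5*||prox-x||^2 = 2.4865
lambda*||prox|| = 4.4743
Total = 6.9607


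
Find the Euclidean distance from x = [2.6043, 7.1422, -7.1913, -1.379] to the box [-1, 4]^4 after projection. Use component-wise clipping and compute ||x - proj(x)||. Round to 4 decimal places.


Project each component onto [-1, 4].
clip(2.6043) = 2.6043, clip(7.1422) = 4.0, clip(-7.1913) = -1.0, clip(-1.379) = -1.0
Projection = [2.6043, 4.0, -1.0, -1.0]
Squared diffs: [0.0, 9.8734, 38.3322, 0.1436]
Distance = sqrt(48.3492) = 6.9534
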